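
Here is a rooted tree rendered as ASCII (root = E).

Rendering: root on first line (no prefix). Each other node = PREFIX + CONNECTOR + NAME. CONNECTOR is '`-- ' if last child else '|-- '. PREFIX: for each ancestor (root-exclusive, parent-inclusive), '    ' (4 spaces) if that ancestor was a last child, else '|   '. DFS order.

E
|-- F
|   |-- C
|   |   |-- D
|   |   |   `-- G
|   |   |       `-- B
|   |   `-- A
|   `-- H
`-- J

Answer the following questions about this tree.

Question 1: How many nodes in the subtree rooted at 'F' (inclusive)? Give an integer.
Subtree rooted at F contains: A, B, C, D, F, G, H
Count = 7

Answer: 7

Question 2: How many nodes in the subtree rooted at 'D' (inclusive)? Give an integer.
Answer: 3

Derivation:
Subtree rooted at D contains: B, D, G
Count = 3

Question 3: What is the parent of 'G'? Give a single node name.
Answer: D

Derivation:
Scan adjacency: G appears as child of D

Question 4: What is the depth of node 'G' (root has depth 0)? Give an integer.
Path from root to G: E -> F -> C -> D -> G
Depth = number of edges = 4

Answer: 4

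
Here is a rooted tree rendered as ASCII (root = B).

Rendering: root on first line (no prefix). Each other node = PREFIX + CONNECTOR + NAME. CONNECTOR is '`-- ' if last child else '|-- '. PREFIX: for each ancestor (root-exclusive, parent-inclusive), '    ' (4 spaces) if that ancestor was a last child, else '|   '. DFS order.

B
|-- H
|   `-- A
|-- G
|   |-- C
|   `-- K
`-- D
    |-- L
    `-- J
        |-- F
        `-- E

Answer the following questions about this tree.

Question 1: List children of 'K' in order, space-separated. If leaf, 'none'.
Node K's children (from adjacency): (leaf)

Answer: none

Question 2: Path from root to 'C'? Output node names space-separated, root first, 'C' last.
Walk down from root: B -> G -> C

Answer: B G C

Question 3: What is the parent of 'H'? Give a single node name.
Answer: B

Derivation:
Scan adjacency: H appears as child of B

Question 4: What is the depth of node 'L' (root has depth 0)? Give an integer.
Path from root to L: B -> D -> L
Depth = number of edges = 2

Answer: 2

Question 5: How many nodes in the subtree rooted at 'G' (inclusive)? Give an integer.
Subtree rooted at G contains: C, G, K
Count = 3

Answer: 3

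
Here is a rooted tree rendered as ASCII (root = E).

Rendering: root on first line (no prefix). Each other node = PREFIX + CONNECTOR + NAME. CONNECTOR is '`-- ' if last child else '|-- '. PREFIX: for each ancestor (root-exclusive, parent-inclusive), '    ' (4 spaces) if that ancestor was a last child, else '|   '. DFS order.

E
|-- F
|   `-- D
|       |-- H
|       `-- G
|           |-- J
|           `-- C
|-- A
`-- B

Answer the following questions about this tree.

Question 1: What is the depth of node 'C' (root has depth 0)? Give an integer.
Answer: 4

Derivation:
Path from root to C: E -> F -> D -> G -> C
Depth = number of edges = 4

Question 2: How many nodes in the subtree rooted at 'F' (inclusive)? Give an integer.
Subtree rooted at F contains: C, D, F, G, H, J
Count = 6

Answer: 6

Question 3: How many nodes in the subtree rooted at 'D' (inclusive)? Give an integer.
Subtree rooted at D contains: C, D, G, H, J
Count = 5

Answer: 5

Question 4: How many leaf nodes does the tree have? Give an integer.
Answer: 5

Derivation:
Leaves (nodes with no children): A, B, C, H, J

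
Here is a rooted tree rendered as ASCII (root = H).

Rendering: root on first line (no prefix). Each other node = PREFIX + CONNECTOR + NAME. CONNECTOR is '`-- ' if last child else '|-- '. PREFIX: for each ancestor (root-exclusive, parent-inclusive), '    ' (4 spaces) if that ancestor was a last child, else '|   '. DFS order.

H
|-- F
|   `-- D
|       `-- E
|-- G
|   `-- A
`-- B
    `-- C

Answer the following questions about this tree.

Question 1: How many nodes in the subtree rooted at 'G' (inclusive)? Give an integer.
Answer: 2

Derivation:
Subtree rooted at G contains: A, G
Count = 2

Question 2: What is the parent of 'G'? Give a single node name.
Answer: H

Derivation:
Scan adjacency: G appears as child of H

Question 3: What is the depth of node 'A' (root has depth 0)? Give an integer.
Path from root to A: H -> G -> A
Depth = number of edges = 2

Answer: 2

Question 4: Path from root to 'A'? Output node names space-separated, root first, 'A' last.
Walk down from root: H -> G -> A

Answer: H G A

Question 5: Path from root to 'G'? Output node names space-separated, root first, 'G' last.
Answer: H G

Derivation:
Walk down from root: H -> G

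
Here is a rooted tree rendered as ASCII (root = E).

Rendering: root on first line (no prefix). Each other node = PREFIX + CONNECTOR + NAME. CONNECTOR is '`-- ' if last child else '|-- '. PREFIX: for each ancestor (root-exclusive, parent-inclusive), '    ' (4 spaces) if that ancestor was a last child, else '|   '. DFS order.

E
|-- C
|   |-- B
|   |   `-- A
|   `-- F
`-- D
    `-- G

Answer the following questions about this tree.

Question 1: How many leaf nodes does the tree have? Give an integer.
Leaves (nodes with no children): A, F, G

Answer: 3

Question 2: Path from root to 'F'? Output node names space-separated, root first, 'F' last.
Answer: E C F

Derivation:
Walk down from root: E -> C -> F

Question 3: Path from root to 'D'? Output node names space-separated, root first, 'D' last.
Answer: E D

Derivation:
Walk down from root: E -> D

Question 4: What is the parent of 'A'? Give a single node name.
Scan adjacency: A appears as child of B

Answer: B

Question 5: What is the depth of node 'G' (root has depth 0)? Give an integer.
Answer: 2

Derivation:
Path from root to G: E -> D -> G
Depth = number of edges = 2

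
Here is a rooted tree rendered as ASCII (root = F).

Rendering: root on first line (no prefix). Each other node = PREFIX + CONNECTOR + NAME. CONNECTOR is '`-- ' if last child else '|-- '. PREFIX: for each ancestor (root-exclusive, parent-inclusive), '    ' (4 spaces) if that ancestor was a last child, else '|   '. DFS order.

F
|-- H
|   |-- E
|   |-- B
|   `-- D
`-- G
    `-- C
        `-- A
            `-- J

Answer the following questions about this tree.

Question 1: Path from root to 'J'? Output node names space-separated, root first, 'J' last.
Answer: F G C A J

Derivation:
Walk down from root: F -> G -> C -> A -> J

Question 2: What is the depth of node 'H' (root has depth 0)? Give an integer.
Answer: 1

Derivation:
Path from root to H: F -> H
Depth = number of edges = 1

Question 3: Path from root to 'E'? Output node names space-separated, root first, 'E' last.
Answer: F H E

Derivation:
Walk down from root: F -> H -> E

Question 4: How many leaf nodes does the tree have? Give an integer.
Answer: 4

Derivation:
Leaves (nodes with no children): B, D, E, J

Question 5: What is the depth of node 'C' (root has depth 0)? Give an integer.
Path from root to C: F -> G -> C
Depth = number of edges = 2

Answer: 2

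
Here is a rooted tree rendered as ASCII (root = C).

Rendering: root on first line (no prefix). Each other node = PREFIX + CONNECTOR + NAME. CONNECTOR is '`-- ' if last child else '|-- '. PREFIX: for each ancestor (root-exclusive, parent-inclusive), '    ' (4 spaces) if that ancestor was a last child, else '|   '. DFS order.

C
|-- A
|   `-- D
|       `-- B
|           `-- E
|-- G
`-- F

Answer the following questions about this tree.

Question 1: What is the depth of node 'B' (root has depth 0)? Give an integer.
Answer: 3

Derivation:
Path from root to B: C -> A -> D -> B
Depth = number of edges = 3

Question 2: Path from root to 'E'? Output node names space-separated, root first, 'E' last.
Walk down from root: C -> A -> D -> B -> E

Answer: C A D B E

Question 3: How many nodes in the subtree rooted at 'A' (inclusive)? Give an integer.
Subtree rooted at A contains: A, B, D, E
Count = 4

Answer: 4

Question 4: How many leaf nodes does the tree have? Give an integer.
Leaves (nodes with no children): E, F, G

Answer: 3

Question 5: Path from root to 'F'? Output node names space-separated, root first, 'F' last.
Walk down from root: C -> F

Answer: C F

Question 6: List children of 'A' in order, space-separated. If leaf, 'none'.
Answer: D

Derivation:
Node A's children (from adjacency): D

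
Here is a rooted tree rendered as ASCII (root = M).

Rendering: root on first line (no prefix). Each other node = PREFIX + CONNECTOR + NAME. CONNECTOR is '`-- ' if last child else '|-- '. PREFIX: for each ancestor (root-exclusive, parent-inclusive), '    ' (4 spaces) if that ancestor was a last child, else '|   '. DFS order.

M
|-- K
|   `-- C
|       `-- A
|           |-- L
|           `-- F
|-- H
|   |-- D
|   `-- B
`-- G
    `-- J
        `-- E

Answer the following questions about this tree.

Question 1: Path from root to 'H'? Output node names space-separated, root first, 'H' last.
Answer: M H

Derivation:
Walk down from root: M -> H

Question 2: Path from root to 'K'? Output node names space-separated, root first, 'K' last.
Answer: M K

Derivation:
Walk down from root: M -> K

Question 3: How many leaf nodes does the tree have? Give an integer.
Answer: 5

Derivation:
Leaves (nodes with no children): B, D, E, F, L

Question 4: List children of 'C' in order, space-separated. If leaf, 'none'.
Node C's children (from adjacency): A

Answer: A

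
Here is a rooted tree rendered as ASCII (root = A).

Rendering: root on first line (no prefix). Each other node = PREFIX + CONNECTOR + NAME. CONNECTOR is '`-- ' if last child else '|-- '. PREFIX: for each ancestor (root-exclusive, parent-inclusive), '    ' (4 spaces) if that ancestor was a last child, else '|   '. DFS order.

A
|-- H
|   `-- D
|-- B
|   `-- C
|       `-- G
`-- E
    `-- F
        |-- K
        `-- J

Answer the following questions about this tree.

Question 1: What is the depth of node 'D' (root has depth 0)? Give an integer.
Path from root to D: A -> H -> D
Depth = number of edges = 2

Answer: 2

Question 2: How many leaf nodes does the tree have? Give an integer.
Answer: 4

Derivation:
Leaves (nodes with no children): D, G, J, K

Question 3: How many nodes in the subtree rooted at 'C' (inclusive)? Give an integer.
Subtree rooted at C contains: C, G
Count = 2

Answer: 2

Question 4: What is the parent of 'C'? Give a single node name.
Scan adjacency: C appears as child of B

Answer: B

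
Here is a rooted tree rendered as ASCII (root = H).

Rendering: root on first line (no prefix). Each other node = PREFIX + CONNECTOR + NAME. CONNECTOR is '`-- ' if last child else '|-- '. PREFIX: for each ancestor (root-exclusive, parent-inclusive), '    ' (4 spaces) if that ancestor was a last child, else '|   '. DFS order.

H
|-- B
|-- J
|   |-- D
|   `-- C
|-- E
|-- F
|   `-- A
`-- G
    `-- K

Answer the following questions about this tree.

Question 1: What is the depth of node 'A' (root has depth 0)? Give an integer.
Path from root to A: H -> F -> A
Depth = number of edges = 2

Answer: 2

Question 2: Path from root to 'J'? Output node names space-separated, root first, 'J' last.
Walk down from root: H -> J

Answer: H J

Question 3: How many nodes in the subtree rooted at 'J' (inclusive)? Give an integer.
Answer: 3

Derivation:
Subtree rooted at J contains: C, D, J
Count = 3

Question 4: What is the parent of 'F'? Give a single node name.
Answer: H

Derivation:
Scan adjacency: F appears as child of H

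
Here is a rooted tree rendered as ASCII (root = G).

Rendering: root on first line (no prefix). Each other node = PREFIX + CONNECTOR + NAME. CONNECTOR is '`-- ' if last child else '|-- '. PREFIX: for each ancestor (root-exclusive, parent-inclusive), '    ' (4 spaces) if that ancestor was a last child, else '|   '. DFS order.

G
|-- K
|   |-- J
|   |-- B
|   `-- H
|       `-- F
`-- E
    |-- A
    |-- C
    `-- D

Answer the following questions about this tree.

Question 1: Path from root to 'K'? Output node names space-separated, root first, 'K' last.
Answer: G K

Derivation:
Walk down from root: G -> K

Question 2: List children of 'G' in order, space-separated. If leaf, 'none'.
Answer: K E

Derivation:
Node G's children (from adjacency): K, E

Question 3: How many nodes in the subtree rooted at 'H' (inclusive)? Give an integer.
Answer: 2

Derivation:
Subtree rooted at H contains: F, H
Count = 2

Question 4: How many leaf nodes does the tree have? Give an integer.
Answer: 6

Derivation:
Leaves (nodes with no children): A, B, C, D, F, J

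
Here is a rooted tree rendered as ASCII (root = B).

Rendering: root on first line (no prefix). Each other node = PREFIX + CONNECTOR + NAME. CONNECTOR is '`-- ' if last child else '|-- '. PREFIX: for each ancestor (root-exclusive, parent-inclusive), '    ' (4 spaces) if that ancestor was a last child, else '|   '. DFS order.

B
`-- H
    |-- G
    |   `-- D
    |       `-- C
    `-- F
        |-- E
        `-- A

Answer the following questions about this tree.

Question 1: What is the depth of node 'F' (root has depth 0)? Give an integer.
Answer: 2

Derivation:
Path from root to F: B -> H -> F
Depth = number of edges = 2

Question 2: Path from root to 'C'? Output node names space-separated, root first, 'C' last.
Walk down from root: B -> H -> G -> D -> C

Answer: B H G D C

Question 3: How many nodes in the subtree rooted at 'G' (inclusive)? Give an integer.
Answer: 3

Derivation:
Subtree rooted at G contains: C, D, G
Count = 3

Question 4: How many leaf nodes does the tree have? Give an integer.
Answer: 3

Derivation:
Leaves (nodes with no children): A, C, E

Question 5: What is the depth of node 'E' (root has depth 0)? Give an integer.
Answer: 3

Derivation:
Path from root to E: B -> H -> F -> E
Depth = number of edges = 3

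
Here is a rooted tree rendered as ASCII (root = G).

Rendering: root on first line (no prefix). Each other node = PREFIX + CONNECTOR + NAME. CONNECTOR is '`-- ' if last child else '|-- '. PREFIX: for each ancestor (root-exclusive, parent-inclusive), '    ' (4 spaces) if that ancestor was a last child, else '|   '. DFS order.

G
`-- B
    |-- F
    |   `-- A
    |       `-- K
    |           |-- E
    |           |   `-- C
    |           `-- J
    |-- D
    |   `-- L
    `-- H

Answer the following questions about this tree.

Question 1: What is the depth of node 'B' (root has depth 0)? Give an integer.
Answer: 1

Derivation:
Path from root to B: G -> B
Depth = number of edges = 1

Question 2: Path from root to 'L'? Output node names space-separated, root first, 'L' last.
Walk down from root: G -> B -> D -> L

Answer: G B D L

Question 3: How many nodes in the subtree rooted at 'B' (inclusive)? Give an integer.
Answer: 10

Derivation:
Subtree rooted at B contains: A, B, C, D, E, F, H, J, K, L
Count = 10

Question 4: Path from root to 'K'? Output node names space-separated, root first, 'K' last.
Walk down from root: G -> B -> F -> A -> K

Answer: G B F A K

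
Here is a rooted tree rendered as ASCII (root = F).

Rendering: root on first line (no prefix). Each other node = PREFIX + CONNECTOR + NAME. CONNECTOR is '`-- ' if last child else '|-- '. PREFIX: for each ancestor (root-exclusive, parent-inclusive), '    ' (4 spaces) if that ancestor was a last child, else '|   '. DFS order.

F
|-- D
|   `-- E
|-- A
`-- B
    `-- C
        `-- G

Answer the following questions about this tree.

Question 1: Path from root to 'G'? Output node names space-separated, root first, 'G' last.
Walk down from root: F -> B -> C -> G

Answer: F B C G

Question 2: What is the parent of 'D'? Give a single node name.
Answer: F

Derivation:
Scan adjacency: D appears as child of F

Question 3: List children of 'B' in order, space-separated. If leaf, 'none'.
Node B's children (from adjacency): C

Answer: C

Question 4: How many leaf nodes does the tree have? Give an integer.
Leaves (nodes with no children): A, E, G

Answer: 3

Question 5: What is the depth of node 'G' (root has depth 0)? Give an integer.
Answer: 3

Derivation:
Path from root to G: F -> B -> C -> G
Depth = number of edges = 3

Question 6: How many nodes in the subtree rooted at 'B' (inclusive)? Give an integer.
Answer: 3

Derivation:
Subtree rooted at B contains: B, C, G
Count = 3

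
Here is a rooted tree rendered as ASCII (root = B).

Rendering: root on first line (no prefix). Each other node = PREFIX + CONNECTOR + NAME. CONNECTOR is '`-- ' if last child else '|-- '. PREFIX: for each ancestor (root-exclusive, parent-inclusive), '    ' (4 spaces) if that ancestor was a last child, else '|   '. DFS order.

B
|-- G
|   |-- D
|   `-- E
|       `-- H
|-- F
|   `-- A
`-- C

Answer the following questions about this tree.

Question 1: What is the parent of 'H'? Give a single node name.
Scan adjacency: H appears as child of E

Answer: E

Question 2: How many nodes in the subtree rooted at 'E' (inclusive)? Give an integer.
Subtree rooted at E contains: E, H
Count = 2

Answer: 2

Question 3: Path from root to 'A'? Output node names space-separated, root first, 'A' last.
Walk down from root: B -> F -> A

Answer: B F A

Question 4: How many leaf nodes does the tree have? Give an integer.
Leaves (nodes with no children): A, C, D, H

Answer: 4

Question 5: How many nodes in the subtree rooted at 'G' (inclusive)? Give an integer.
Answer: 4

Derivation:
Subtree rooted at G contains: D, E, G, H
Count = 4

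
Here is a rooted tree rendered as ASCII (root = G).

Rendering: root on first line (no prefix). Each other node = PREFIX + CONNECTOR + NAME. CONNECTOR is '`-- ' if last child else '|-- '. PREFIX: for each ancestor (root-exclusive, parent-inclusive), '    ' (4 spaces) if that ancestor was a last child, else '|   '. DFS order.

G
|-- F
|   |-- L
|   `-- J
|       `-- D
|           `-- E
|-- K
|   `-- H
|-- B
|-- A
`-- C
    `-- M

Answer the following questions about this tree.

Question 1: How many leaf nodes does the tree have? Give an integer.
Leaves (nodes with no children): A, B, E, H, L, M

Answer: 6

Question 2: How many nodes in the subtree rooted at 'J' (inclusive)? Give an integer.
Subtree rooted at J contains: D, E, J
Count = 3

Answer: 3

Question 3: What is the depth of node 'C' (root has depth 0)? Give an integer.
Path from root to C: G -> C
Depth = number of edges = 1

Answer: 1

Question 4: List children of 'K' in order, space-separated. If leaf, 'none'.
Node K's children (from adjacency): H

Answer: H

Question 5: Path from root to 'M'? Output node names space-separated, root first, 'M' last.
Walk down from root: G -> C -> M

Answer: G C M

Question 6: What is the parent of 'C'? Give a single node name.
Scan adjacency: C appears as child of G

Answer: G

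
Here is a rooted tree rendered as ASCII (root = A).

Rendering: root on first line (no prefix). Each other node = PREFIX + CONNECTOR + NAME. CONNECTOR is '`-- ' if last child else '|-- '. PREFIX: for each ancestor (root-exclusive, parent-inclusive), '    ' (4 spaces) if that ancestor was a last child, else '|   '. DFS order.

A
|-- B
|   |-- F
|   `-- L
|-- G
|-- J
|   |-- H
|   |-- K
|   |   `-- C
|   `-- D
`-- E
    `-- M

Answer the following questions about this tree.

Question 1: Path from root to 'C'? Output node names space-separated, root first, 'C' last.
Walk down from root: A -> J -> K -> C

Answer: A J K C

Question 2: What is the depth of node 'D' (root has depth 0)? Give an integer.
Path from root to D: A -> J -> D
Depth = number of edges = 2

Answer: 2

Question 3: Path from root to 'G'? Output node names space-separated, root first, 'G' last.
Walk down from root: A -> G

Answer: A G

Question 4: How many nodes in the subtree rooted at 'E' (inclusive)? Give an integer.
Subtree rooted at E contains: E, M
Count = 2

Answer: 2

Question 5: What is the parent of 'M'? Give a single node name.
Scan adjacency: M appears as child of E

Answer: E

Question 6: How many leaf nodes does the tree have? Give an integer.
Leaves (nodes with no children): C, D, F, G, H, L, M

Answer: 7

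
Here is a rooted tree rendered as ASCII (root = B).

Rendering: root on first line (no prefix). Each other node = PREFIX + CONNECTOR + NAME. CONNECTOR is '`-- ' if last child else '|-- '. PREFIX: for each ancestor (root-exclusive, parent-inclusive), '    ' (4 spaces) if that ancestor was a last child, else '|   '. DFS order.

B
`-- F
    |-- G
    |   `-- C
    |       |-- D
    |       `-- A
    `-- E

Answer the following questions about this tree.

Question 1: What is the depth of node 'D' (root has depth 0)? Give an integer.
Path from root to D: B -> F -> G -> C -> D
Depth = number of edges = 4

Answer: 4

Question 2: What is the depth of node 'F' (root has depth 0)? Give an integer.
Answer: 1

Derivation:
Path from root to F: B -> F
Depth = number of edges = 1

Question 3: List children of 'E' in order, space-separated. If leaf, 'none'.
Node E's children (from adjacency): (leaf)

Answer: none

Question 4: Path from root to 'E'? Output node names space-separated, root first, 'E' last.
Answer: B F E

Derivation:
Walk down from root: B -> F -> E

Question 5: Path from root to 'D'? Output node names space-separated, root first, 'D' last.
Walk down from root: B -> F -> G -> C -> D

Answer: B F G C D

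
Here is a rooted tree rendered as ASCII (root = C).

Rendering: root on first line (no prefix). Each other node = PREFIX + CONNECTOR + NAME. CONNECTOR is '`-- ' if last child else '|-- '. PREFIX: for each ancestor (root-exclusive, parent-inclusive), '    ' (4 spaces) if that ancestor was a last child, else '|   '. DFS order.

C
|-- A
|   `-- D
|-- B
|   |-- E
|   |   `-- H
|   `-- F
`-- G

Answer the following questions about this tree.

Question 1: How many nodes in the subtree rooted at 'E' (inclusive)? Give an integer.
Answer: 2

Derivation:
Subtree rooted at E contains: E, H
Count = 2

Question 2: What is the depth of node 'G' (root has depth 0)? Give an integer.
Answer: 1

Derivation:
Path from root to G: C -> G
Depth = number of edges = 1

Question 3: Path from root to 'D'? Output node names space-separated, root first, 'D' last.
Answer: C A D

Derivation:
Walk down from root: C -> A -> D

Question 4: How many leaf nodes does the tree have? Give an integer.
Answer: 4

Derivation:
Leaves (nodes with no children): D, F, G, H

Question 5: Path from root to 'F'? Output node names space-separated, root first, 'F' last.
Walk down from root: C -> B -> F

Answer: C B F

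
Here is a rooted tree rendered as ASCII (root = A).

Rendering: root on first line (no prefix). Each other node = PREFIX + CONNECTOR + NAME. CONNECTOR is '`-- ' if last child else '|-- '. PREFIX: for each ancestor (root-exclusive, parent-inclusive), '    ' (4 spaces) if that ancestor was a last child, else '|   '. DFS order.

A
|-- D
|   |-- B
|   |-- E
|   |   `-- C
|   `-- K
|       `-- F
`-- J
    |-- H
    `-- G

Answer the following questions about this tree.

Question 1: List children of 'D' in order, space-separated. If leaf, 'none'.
Node D's children (from adjacency): B, E, K

Answer: B E K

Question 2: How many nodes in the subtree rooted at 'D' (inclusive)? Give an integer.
Answer: 6

Derivation:
Subtree rooted at D contains: B, C, D, E, F, K
Count = 6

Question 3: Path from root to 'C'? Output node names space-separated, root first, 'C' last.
Answer: A D E C

Derivation:
Walk down from root: A -> D -> E -> C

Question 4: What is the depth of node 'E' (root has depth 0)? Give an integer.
Answer: 2

Derivation:
Path from root to E: A -> D -> E
Depth = number of edges = 2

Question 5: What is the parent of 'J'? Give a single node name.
Scan adjacency: J appears as child of A

Answer: A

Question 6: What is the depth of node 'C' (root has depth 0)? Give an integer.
Answer: 3

Derivation:
Path from root to C: A -> D -> E -> C
Depth = number of edges = 3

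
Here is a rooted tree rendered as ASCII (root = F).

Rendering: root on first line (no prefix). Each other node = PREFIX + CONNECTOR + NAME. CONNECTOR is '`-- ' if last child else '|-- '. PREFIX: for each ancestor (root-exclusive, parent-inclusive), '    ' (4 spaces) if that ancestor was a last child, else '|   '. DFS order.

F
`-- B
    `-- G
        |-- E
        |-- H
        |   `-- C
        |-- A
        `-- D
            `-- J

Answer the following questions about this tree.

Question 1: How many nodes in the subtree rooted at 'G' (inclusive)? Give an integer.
Answer: 7

Derivation:
Subtree rooted at G contains: A, C, D, E, G, H, J
Count = 7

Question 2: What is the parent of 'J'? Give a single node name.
Scan adjacency: J appears as child of D

Answer: D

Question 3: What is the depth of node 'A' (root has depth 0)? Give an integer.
Answer: 3

Derivation:
Path from root to A: F -> B -> G -> A
Depth = number of edges = 3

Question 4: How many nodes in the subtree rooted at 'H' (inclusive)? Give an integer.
Answer: 2

Derivation:
Subtree rooted at H contains: C, H
Count = 2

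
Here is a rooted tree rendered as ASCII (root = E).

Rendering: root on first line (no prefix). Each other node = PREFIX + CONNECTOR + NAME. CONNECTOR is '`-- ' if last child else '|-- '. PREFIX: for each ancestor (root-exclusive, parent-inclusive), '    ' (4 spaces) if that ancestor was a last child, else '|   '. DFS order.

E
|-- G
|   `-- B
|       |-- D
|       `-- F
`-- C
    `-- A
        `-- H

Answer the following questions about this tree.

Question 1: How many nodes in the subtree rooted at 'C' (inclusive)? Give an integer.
Answer: 3

Derivation:
Subtree rooted at C contains: A, C, H
Count = 3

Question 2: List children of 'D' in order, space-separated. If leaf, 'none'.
Node D's children (from adjacency): (leaf)

Answer: none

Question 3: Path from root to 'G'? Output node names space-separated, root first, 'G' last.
Walk down from root: E -> G

Answer: E G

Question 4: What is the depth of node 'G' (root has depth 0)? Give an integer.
Answer: 1

Derivation:
Path from root to G: E -> G
Depth = number of edges = 1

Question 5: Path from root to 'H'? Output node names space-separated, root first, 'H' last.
Walk down from root: E -> C -> A -> H

Answer: E C A H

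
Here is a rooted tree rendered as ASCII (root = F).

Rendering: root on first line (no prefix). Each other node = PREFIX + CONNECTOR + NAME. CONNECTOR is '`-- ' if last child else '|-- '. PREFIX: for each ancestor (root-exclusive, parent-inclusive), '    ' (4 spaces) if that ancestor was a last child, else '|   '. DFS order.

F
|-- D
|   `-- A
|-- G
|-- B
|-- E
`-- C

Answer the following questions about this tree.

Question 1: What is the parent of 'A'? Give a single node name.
Answer: D

Derivation:
Scan adjacency: A appears as child of D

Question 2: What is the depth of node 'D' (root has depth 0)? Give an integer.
Answer: 1

Derivation:
Path from root to D: F -> D
Depth = number of edges = 1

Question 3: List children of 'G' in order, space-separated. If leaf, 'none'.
Node G's children (from adjacency): (leaf)

Answer: none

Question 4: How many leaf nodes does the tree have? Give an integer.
Answer: 5

Derivation:
Leaves (nodes with no children): A, B, C, E, G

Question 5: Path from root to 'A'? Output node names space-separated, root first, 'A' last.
Walk down from root: F -> D -> A

Answer: F D A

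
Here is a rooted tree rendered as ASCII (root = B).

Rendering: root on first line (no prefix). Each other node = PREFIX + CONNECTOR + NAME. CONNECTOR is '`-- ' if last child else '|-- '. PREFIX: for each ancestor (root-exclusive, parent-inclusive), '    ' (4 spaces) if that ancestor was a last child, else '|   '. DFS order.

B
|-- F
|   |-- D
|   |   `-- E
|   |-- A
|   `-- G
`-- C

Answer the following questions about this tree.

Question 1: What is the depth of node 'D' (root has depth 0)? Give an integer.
Answer: 2

Derivation:
Path from root to D: B -> F -> D
Depth = number of edges = 2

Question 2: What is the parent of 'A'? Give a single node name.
Answer: F

Derivation:
Scan adjacency: A appears as child of F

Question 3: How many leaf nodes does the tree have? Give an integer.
Answer: 4

Derivation:
Leaves (nodes with no children): A, C, E, G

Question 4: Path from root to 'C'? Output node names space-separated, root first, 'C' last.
Walk down from root: B -> C

Answer: B C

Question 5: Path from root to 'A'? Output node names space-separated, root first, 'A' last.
Answer: B F A

Derivation:
Walk down from root: B -> F -> A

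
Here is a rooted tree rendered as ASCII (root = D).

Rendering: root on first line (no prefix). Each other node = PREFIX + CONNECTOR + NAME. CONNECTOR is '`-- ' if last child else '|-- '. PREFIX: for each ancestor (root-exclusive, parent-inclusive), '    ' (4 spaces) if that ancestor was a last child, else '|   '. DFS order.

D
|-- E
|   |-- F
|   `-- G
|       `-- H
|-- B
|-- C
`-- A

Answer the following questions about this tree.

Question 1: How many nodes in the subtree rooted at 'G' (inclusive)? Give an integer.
Subtree rooted at G contains: G, H
Count = 2

Answer: 2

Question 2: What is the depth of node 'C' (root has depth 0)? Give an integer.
Answer: 1

Derivation:
Path from root to C: D -> C
Depth = number of edges = 1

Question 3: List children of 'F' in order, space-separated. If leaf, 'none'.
Answer: none

Derivation:
Node F's children (from adjacency): (leaf)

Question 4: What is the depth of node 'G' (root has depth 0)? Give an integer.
Path from root to G: D -> E -> G
Depth = number of edges = 2

Answer: 2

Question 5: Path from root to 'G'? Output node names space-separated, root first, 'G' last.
Answer: D E G

Derivation:
Walk down from root: D -> E -> G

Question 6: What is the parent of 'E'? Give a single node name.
Scan adjacency: E appears as child of D

Answer: D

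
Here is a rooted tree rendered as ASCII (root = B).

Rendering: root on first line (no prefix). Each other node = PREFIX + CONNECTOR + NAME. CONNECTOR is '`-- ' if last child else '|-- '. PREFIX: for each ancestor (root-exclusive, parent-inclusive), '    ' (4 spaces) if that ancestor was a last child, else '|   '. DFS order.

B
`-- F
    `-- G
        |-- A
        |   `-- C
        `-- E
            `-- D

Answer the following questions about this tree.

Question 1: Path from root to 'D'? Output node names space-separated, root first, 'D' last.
Answer: B F G E D

Derivation:
Walk down from root: B -> F -> G -> E -> D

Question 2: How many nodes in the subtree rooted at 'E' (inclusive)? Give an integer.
Subtree rooted at E contains: D, E
Count = 2

Answer: 2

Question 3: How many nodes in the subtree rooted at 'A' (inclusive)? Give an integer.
Answer: 2

Derivation:
Subtree rooted at A contains: A, C
Count = 2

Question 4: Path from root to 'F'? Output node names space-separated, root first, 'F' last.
Answer: B F

Derivation:
Walk down from root: B -> F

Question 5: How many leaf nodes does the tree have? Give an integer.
Leaves (nodes with no children): C, D

Answer: 2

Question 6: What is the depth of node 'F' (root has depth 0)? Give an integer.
Path from root to F: B -> F
Depth = number of edges = 1

Answer: 1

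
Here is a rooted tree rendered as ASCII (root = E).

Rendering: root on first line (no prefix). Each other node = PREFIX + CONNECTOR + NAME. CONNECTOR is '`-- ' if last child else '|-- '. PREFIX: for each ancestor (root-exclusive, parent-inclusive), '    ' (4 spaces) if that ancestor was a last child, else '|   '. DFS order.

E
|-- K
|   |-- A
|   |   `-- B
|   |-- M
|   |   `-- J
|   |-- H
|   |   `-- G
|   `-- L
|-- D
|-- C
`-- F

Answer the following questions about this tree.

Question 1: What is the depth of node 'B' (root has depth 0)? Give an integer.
Path from root to B: E -> K -> A -> B
Depth = number of edges = 3

Answer: 3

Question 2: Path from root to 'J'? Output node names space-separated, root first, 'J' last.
Answer: E K M J

Derivation:
Walk down from root: E -> K -> M -> J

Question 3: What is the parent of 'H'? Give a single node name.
Scan adjacency: H appears as child of K

Answer: K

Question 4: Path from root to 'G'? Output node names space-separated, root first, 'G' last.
Answer: E K H G

Derivation:
Walk down from root: E -> K -> H -> G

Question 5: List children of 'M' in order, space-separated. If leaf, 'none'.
Answer: J

Derivation:
Node M's children (from adjacency): J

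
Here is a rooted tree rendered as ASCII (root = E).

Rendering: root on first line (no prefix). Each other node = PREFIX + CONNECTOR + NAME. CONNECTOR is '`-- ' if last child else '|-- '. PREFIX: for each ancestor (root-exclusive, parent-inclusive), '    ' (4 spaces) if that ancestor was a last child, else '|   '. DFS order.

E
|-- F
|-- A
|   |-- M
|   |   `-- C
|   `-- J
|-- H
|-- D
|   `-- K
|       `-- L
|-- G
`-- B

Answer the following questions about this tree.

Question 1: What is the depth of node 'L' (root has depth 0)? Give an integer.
Answer: 3

Derivation:
Path from root to L: E -> D -> K -> L
Depth = number of edges = 3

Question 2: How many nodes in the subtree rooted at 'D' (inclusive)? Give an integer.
Subtree rooted at D contains: D, K, L
Count = 3

Answer: 3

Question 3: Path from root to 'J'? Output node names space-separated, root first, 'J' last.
Walk down from root: E -> A -> J

Answer: E A J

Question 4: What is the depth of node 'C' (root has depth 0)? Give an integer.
Answer: 3

Derivation:
Path from root to C: E -> A -> M -> C
Depth = number of edges = 3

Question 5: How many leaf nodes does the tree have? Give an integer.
Leaves (nodes with no children): B, C, F, G, H, J, L

Answer: 7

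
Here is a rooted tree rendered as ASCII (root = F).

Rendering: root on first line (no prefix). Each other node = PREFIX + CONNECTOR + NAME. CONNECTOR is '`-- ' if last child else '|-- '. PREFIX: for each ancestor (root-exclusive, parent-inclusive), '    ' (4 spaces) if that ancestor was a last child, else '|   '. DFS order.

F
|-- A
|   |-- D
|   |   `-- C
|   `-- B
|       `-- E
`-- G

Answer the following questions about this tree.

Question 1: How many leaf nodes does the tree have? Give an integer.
Answer: 3

Derivation:
Leaves (nodes with no children): C, E, G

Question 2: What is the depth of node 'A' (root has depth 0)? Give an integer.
Answer: 1

Derivation:
Path from root to A: F -> A
Depth = number of edges = 1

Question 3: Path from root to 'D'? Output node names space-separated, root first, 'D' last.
Walk down from root: F -> A -> D

Answer: F A D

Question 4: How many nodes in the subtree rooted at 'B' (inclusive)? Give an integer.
Subtree rooted at B contains: B, E
Count = 2

Answer: 2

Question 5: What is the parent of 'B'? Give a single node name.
Scan adjacency: B appears as child of A

Answer: A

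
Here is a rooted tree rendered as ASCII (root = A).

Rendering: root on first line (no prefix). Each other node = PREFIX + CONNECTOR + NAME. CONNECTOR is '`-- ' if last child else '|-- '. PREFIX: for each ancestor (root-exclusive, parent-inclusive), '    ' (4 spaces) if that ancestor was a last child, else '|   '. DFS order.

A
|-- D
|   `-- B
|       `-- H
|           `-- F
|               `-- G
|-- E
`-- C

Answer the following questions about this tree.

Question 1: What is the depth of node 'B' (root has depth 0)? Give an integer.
Answer: 2

Derivation:
Path from root to B: A -> D -> B
Depth = number of edges = 2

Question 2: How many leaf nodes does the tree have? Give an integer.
Answer: 3

Derivation:
Leaves (nodes with no children): C, E, G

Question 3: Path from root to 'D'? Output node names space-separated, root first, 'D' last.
Answer: A D

Derivation:
Walk down from root: A -> D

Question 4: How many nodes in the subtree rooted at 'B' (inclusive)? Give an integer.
Subtree rooted at B contains: B, F, G, H
Count = 4

Answer: 4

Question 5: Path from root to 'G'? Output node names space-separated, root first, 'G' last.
Answer: A D B H F G

Derivation:
Walk down from root: A -> D -> B -> H -> F -> G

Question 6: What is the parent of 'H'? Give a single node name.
Scan adjacency: H appears as child of B

Answer: B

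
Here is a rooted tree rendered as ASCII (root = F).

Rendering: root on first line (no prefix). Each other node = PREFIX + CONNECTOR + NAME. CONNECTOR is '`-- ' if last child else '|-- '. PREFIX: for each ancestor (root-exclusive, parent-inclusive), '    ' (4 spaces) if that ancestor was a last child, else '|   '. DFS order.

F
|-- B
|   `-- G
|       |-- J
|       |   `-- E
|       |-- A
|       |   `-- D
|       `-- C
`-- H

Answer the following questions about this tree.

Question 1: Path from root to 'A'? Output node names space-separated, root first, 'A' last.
Answer: F B G A

Derivation:
Walk down from root: F -> B -> G -> A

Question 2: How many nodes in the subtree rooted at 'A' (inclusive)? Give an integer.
Subtree rooted at A contains: A, D
Count = 2

Answer: 2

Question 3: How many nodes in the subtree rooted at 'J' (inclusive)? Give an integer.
Answer: 2

Derivation:
Subtree rooted at J contains: E, J
Count = 2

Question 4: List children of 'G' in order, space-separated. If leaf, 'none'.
Node G's children (from adjacency): J, A, C

Answer: J A C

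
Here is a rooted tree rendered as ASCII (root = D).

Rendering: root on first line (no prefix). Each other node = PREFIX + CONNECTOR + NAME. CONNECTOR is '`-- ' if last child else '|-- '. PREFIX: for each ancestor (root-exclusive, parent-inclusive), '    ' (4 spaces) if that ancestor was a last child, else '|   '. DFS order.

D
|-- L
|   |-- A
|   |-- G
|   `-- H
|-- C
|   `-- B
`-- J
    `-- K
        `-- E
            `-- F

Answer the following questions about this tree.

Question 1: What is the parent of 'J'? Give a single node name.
Answer: D

Derivation:
Scan adjacency: J appears as child of D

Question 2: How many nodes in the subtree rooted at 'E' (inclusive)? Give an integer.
Answer: 2

Derivation:
Subtree rooted at E contains: E, F
Count = 2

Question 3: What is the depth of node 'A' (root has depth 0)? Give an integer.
Path from root to A: D -> L -> A
Depth = number of edges = 2

Answer: 2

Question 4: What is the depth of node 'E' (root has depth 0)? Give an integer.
Answer: 3

Derivation:
Path from root to E: D -> J -> K -> E
Depth = number of edges = 3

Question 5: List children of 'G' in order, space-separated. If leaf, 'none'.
Node G's children (from adjacency): (leaf)

Answer: none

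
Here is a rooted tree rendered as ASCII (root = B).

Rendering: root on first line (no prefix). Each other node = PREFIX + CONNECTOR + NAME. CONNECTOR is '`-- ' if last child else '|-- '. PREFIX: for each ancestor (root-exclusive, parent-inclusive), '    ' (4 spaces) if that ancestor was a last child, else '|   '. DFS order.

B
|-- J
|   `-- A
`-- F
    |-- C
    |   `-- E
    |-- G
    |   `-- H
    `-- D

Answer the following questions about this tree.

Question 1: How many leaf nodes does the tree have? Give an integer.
Answer: 4

Derivation:
Leaves (nodes with no children): A, D, E, H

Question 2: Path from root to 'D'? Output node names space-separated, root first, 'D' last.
Walk down from root: B -> F -> D

Answer: B F D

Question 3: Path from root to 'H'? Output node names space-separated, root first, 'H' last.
Answer: B F G H

Derivation:
Walk down from root: B -> F -> G -> H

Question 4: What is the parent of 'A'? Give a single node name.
Scan adjacency: A appears as child of J

Answer: J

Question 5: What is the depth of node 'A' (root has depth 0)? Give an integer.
Path from root to A: B -> J -> A
Depth = number of edges = 2

Answer: 2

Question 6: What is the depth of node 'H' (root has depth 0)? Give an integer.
Answer: 3

Derivation:
Path from root to H: B -> F -> G -> H
Depth = number of edges = 3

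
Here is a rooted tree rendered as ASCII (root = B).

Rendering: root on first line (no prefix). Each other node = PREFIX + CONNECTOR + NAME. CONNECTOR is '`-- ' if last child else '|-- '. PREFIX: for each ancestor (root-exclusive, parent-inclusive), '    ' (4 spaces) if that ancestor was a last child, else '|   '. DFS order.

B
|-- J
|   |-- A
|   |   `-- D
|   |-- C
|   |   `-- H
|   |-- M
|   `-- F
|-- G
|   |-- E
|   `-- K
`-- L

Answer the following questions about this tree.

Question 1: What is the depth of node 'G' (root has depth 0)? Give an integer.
Answer: 1

Derivation:
Path from root to G: B -> G
Depth = number of edges = 1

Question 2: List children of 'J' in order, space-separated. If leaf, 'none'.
Node J's children (from adjacency): A, C, M, F

Answer: A C M F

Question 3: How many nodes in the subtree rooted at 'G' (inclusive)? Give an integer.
Subtree rooted at G contains: E, G, K
Count = 3

Answer: 3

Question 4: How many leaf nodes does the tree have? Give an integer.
Answer: 7

Derivation:
Leaves (nodes with no children): D, E, F, H, K, L, M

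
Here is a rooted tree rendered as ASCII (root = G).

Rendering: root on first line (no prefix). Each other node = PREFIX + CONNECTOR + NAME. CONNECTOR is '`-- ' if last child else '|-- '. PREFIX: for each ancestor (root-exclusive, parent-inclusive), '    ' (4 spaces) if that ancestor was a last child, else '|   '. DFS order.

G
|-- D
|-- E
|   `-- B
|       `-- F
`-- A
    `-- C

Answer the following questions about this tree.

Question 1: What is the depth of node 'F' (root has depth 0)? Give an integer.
Answer: 3

Derivation:
Path from root to F: G -> E -> B -> F
Depth = number of edges = 3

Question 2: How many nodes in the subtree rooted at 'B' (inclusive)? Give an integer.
Subtree rooted at B contains: B, F
Count = 2

Answer: 2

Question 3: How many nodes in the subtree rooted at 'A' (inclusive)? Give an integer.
Answer: 2

Derivation:
Subtree rooted at A contains: A, C
Count = 2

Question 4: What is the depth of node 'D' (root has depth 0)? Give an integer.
Path from root to D: G -> D
Depth = number of edges = 1

Answer: 1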